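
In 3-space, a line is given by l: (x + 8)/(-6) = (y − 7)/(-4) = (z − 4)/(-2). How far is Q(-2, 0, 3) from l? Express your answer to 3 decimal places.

l has direction (-6, -4, -2) through (-8, 7, 4).
Taking (-8, 7, 4) on l with direction v = (-6, -4, -2): w = Q − (-8, 7, 4) = (6, -7, -1), and w × v = (10, 18, -66).
Distance = |w × v| / |v| = √4780 / √56 ≈ 9.239.

9.239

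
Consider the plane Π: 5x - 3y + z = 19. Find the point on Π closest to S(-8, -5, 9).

Foot = S − λn with λ = (n·S − d)/|n|² = (-16 − 19)/35 = -1.
Foot = (-8, -5, 9) − (-1)·(5, -3, 1) = (-3, -8, 10).

(-3, -8, 10)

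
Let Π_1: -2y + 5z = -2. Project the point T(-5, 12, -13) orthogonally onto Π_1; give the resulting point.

(-5, 6, 2)

Foot = T − λn with λ = (n·T − d)/|n|² = (-89 − (-2))/29 = -3.
Foot = (-5, 12, -13) − (-3)·(0, -2, 5) = (-5, 6, 2).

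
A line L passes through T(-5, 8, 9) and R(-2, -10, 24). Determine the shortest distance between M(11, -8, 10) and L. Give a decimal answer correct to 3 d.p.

A direction vector for L is R − T = (3, -18, 15).
Taking (-5, 8, 9) on L with direction v = (3, -18, 15): w = M − (-5, 8, 9) = (16, -16, 1), and w × v = (-222, -237, -240).
Distance = |w × v| / |v| = √163053 / √558 ≈ 17.094.

17.094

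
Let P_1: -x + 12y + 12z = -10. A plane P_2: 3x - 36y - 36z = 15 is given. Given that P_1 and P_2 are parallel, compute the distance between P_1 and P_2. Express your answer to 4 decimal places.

0.2941

Rescale P_2 by 1/(-3): -x + 12y + 12z = -5. Then distance = |-10 − (-5)| / √289 ≈ 0.2941.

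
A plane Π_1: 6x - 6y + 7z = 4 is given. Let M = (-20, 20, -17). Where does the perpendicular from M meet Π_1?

(-2, 2, 4)

Foot = M − λn with λ = (n·M − d)/|n|² = (-359 − 4)/121 = -3.
Foot = (-20, 20, -17) − (-3)·(6, -6, 7) = (-2, 2, 4).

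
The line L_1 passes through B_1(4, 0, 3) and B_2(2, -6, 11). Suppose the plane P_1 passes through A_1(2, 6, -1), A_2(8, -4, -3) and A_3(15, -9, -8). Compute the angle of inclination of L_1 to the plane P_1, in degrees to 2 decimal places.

13.90

A direction vector for L_1 is B_2 − B_1 = (-2, -6, 8).
A_1A_2 = (6, -10, -2), A_1A_3 = (13, -15, -7); a normal to P_1 is A_1A_2 × A_1A_3 = (40, 16, 40).
Using A_1: P_1 has equation 40x + 16y + 40z = 136.
sin θ = |n·v| / (|n||v|) = |144| / (√3456 · √104) = 0.24019.
θ ≈ 13.90°.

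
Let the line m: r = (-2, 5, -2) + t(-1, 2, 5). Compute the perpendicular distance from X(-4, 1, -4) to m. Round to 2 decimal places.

3.93

Taking (-2, 5, -2) on m with direction v = (-1, 2, 5): w = X − (-2, 5, -2) = (-2, -4, -2), and w × v = (-16, 12, -8).
Distance = |w × v| / |v| = √464 / √30 ≈ 3.93.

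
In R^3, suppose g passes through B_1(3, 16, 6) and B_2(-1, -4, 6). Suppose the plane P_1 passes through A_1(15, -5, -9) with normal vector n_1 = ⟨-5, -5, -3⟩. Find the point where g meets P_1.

A direction vector for g is B_2 − B_1 = (-4, -20, 0).
P_1: n_1·r = n_1·A_1 gives -5x - 5y - 3z = -23.
Substitute r = (3, 16, 6) + t(-4, -20, 0) into the plane: -113 + 120t = -23, so t = 3/4.
Intersection: (3, 16, 6) + (3/4)·(-4, -20, 0) = (0, 1, 6).

(0, 1, 6)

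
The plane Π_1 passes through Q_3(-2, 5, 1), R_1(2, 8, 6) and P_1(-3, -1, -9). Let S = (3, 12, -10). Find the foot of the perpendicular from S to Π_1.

(3, 2, -4)

Q_3R_1 = (4, 3, 5), Q_3P_1 = (-1, -6, -10); a normal to Π_1 is Q_3R_1 × Q_3P_1 = (0, 35, -21).
Using Q_3: Π_1 has equation 35y - 21z = 154.
Foot = S − λn with λ = (n·S − d)/|n|² = (630 − 154)/1666 = 2/7.
Foot = (3, 12, -10) − (2/7)·(0, 35, -21) = (3, 2, -4).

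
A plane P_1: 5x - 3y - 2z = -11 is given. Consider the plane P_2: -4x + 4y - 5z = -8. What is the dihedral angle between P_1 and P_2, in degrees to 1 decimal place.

cos θ = |n₁·n₂| / (|n₁||n₂|) = |-22| / (√38 · √57).
θ = arccos(0.47271) ≈ 61.8°.

61.8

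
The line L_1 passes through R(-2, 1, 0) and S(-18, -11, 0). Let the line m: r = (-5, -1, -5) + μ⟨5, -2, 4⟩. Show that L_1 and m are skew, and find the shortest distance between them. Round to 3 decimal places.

3.642

A direction vector for L_1 is S − R = (-16, -12, 0).
Common perpendicular direction n = (-16, -12, 0) × (5, -2, 4) = (-48, 64, 92).
With w = (-5, -1, -5) − (-2, 1, 0) = (-3, -2, -5), w · n = -444.
Since n ≠ 0 the lines are not parallel, and w · n = -444 ≠ 0 so they do not intersect; hence they are skew.
Distance = |w · n| / |n| = |-444| / √14864 ≈ 3.642.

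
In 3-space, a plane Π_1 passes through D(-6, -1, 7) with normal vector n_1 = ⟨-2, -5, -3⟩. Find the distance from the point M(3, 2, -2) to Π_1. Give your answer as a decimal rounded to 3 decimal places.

0.973

Π_1: n_1·r = n_1·D gives -2x - 5y - 3z = -4.
n·M − d = (-2)·(3) + (-5)·(2) + (-3)·(-2) − (-4) = -6; |n| = √38.
Distance = |-6| / √38 = 6/√38 ≈ 0.973.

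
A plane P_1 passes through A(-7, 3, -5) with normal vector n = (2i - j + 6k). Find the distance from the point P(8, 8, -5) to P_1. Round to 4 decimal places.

3.9043

P_1: n·r = n·A gives 2x - y + 6z = -47.
n·P − d = (2)·(8) + (-1)·(8) + (6)·(-5) − (-47) = 25; |n| = √41.
Distance = |25| / √41 = 25/√41 ≈ 3.9043.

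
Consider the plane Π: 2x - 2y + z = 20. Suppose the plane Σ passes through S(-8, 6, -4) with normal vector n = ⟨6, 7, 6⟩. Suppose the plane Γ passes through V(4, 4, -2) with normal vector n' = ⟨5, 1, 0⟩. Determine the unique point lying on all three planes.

Σ: n·r = n·S gives 6x + 7y + 6z = -30.
Γ: n'·r = n'·V gives 5x + y = 24.
Solving the 3×3 linear system 2x - 2y + z = 20, 6x + 7y + 6z = -30, 5x + y = 24 (e.g. by elimination or Cramer's rule, determinant = -101) gives (6, -6, -4).

(6, -6, -4)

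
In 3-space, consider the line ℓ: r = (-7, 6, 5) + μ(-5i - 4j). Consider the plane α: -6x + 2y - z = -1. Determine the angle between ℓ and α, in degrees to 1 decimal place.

32.5

sin θ = |n·v| / (|n||v|) = |22| / (√41 · √41) = 0.53659.
θ ≈ 32.5°.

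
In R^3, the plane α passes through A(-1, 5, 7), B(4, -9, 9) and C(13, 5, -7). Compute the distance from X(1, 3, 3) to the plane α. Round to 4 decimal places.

AB = (5, -14, 2), AC = (14, 0, -14); a normal to α is AB × AC = (196, 98, 196).
Using A: α has equation 196x + 98y + 196z = 1666.
n·X − d = (196)·(1) + (98)·(3) + (196)·(3) − 1666 = -588; |n| = √86436.
Distance = |-588| / √86436 = 588/√86436 ≈ 2.0000.

2.0000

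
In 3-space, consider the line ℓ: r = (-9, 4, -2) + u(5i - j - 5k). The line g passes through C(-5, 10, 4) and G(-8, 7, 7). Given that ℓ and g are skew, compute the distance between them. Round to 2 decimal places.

7.07

A direction vector for g is G − C = (-3, -3, 3).
Common perpendicular direction n = (5, -1, -5) × (-3, -3, 3) = (-18, 0, -18).
With w = (-5, 10, 4) − (-9, 4, -2) = (4, 6, 6), w · n = -180.
Distance = |w · n| / |n| = |-180| / √648 ≈ 7.07.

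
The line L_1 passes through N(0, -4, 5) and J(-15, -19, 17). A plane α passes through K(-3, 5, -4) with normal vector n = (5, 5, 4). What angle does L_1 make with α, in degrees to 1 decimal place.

31.0

A direction vector for L_1 is J − N = (-15, -15, 12).
α: n·r = n·K gives 5x + 5y + 4z = -6.
sin θ = |n·v| / (|n||v|) = |-102| / (√66 · √594) = 0.51515.
θ ≈ 31.0°.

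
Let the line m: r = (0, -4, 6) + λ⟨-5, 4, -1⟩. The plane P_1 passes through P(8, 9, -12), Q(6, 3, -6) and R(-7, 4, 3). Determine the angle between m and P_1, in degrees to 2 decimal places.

PQ = (-2, -6, 6), PR = (-15, -5, 15); a normal to P_1 is PQ × PR = (-60, -60, -80).
Using P: P_1 has equation -60x - 60y - 80z = -60.
sin θ = |n·v| / (|n||v|) = |140| / (√13600 · √42) = 0.18524.
θ ≈ 10.68°.

10.68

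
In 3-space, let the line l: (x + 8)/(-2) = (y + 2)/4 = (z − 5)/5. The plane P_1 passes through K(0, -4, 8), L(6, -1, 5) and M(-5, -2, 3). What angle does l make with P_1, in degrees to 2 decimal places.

l has direction (-2, 4, 5) through (-8, -2, 5).
KL = (6, 3, -3), KM = (-5, 2, -5); a normal to P_1 is KL × KM = (-9, 45, 27).
Using K: P_1 has equation -9x + 45y + 27z = 36.
sin θ = |n·v| / (|n||v|) = |333| / (√2835 · √45) = 0.93231.
θ ≈ 68.80°.

68.80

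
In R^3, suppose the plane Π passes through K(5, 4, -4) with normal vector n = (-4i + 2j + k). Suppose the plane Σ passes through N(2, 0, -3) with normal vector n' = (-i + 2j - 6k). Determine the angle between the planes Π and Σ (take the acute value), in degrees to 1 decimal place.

Π: n·r = n·K gives -4x + 2y + z = -16.
Σ: n'·r = n'·N gives -x + 2y - 6z = 16.
cos θ = |n₁·n₂| / (|n₁||n₂|) = |2| / (√21 · √41).
θ = arccos(0.06816) ≈ 86.1°.

86.1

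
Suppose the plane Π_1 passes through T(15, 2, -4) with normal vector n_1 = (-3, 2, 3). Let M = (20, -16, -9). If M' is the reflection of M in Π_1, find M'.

(2, -4, 9)

Π_1: n_1·r = n_1·T gives -3x + 2y + 3z = -53.
λ = (n·M − d)/|n|² = (-119 − (-53))/22 = -3.
Reflection = M − 2λn = (20, -16, -9) − (-6)·(-3, 2, 3) = (2, -4, 9).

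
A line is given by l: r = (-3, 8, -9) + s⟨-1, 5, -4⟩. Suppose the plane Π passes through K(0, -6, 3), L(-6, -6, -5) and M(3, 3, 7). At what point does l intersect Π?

KL = (-6, 0, -8), KM = (3, 9, 4); a normal to Π is KL × KM = (72, 0, -54).
Using K: Π has equation 72x - 54z = -162.
Substitute r = (-3, 8, -9) + t(-1, 5, -4) into the plane: 270 + 144t = -162, so t = -3.
Intersection: (-3, 8, -9) + (-3)·(-1, 5, -4) = (0, -7, 3).

(0, -7, 3)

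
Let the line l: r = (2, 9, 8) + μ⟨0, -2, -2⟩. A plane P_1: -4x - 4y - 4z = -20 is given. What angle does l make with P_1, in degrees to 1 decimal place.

sin θ = |n·v| / (|n||v|) = |16| / (√48 · √8) = 0.81650.
θ ≈ 54.7°.

54.7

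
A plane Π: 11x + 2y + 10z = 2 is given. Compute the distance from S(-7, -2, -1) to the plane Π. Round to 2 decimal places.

6.20

n·S − d = (11)·(-7) + (2)·(-2) + (10)·(-1) − 2 = -93; |n| = √225.
Distance = |-93| / √225 = 93/√225 ≈ 6.20.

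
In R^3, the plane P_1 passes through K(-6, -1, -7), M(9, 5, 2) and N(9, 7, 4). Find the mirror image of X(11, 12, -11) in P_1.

KM = (15, 6, 9), KN = (15, 8, 11); a normal to P_1 is KM × KN = (-6, -30, 30).
Using K: P_1 has equation -6x - 30y + 30z = -144.
λ = (n·X − d)/|n|² = (-756 − (-144))/1836 = -1/3.
Reflection = X − 2λn = (11, 12, -11) − (-2/3)·(-6, -30, 30) = (7, -8, 9).

(7, -8, 9)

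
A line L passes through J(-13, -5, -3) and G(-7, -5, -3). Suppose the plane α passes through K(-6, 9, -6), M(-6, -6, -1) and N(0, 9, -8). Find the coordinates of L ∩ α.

A direction vector for L is G − J = (6, 0, 0).
KM = (0, -15, 5), KN = (6, 0, -2); a normal to α is KM × KN = (30, 30, 90).
Using K: α has equation 30x + 30y + 90z = -450.
Substitute r = (-13, -5, -3) + t(6, 0, 0) into the plane: -810 + 180t = -450, so t = 2.
Intersection: (-13, -5, -3) + 2·(6, 0, 0) = (-1, -5, -3).

(-1, -5, -3)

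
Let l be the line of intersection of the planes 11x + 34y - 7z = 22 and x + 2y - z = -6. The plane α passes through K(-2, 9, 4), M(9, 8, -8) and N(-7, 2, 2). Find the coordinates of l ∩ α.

(-9, 5, 7)

Direction of l: (11, 34, -7) × (1, 2, -1) = (-20, 4, -12).
A point on l: solving the two plane equations with x = -29 gives (-29, 9, -5).
KM = (11, -1, -12), KN = (-5, -7, -2); a normal to α is KM × KN = (-82, 82, -82).
Using K: α has equation -82x + 82y - 82z = 574.
Substitute r = (-29, 9, -5) + t(-20, 4, -12) into the plane: 3526 + 2952t = 574, so t = -1.
Intersection: (-29, 9, -5) + (-1)·(-20, 4, -12) = (-9, 5, 7).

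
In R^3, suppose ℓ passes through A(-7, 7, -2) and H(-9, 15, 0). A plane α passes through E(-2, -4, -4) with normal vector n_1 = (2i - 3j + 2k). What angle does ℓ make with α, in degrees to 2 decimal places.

43.31

A direction vector for ℓ is H − A = (-2, 8, 2).
α: n_1·r = n_1·E gives 2x - 3y + 2z = 0.
sin θ = |n·v| / (|n||v|) = |-24| / (√17 · √72) = 0.68599.
θ ≈ 43.31°.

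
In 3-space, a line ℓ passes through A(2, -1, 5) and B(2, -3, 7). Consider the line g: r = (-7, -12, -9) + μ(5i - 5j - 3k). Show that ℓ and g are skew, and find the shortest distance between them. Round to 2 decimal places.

A direction vector for ℓ is B − A = (0, -2, 2).
Common perpendicular direction n = (0, -2, 2) × (5, -5, -3) = (16, 10, 10).
With w = (-7, -12, -9) − (2, -1, 5) = (-9, -11, -14), w · n = -394.
Since n ≠ 0 the lines are not parallel, and w · n = -394 ≠ 0 so they do not intersect; hence they are skew.
Distance = |w · n| / |n| = |-394| / √456 ≈ 18.45.

18.45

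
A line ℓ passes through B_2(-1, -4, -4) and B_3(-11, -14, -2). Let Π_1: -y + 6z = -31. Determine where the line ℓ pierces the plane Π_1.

A direction vector for ℓ is B_3 − B_2 = (-10, -10, 2).
Substitute r = (-1, -4, -4) + t(-10, -10, 2) into the plane: -20 + 22t = -31, so t = -1/2.
Intersection: (-1, -4, -4) + (-1/2)·(-10, -10, 2) = (4, 1, -5).

(4, 1, -5)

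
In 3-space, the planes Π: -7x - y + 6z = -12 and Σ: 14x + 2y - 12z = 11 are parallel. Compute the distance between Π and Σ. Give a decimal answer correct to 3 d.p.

Rescale Σ by 1/(-2): -7x - y + 6z = -11/2. Then distance = |-12 − (-11/2)| / √86 ≈ 0.701.

0.701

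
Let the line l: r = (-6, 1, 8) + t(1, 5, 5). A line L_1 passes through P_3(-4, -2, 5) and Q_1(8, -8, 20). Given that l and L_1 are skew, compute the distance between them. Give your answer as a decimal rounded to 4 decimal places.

A direction vector for L_1 is Q_1 − P_3 = (12, -6, 15).
Common perpendicular direction n = (1, 5, 5) × (12, -6, 15) = (105, 45, -66).
With w = (-4, -2, 5) − (-6, 1, 8) = (2, -3, -3), w · n = 273.
Distance = |w · n| / |n| = |273| / √17406 ≈ 2.0693.

2.0693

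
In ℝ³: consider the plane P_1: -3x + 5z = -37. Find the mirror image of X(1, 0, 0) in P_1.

λ = (n·X − d)/|n|² = (-3 − (-37))/34 = 1.
Reflection = X − 2λn = (1, 0, 0) − 2·(-3, 0, 5) = (7, 0, -10).

(7, 0, -10)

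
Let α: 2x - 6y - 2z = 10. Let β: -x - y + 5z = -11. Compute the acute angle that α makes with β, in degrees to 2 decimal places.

79.98

cos θ = |n₁·n₂| / (|n₁||n₂|) = |-6| / (√44 · √27).
θ = arccos(0.17408) ≈ 79.98°.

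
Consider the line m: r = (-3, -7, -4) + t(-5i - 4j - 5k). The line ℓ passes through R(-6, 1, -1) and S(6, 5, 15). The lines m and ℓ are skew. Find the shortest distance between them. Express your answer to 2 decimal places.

6.73

A direction vector for ℓ is S − R = (12, 4, 16).
Common perpendicular direction n = (-5, -4, -5) × (12, 4, 16) = (-44, 20, 28).
With w = (-6, 1, -1) − (-3, -7, -4) = (-3, 8, 3), w · n = 376.
Distance = |w · n| / |n| = |376| / √3120 ≈ 6.73.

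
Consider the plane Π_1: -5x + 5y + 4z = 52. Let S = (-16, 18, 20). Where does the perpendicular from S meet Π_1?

(-1, 3, 8)

Foot = S − λn with λ = (n·S − d)/|n|² = (250 − 52)/66 = 3.
Foot = (-16, 18, 20) − 3·(-5, 5, 4) = (-1, 3, 8).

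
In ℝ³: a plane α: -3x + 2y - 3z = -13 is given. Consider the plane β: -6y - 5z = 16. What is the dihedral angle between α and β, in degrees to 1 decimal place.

cos θ = |n₁·n₂| / (|n₁||n₂|) = |3| / (√22 · √61).
θ = arccos(0.08189) ≈ 85.3°.

85.3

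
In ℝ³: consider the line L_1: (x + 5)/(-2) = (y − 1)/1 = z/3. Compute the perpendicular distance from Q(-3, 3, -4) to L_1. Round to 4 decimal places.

3.1623

L_1 has direction (-2, 1, 3) through (-5, 1, 0).
Taking (-5, 1, 0) on L_1 with direction v = (-2, 1, 3): w = Q − (-5, 1, 0) = (2, 2, -4), and w × v = (10, 2, 6).
Distance = |w × v| / |v| = √140 / √14 ≈ 3.1623.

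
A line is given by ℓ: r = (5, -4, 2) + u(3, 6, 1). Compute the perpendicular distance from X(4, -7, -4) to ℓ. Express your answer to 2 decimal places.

Taking (5, -4, 2) on ℓ with direction v = (3, 6, 1): w = X − (5, -4, 2) = (-1, -3, -6), and w × v = (33, -17, 3).
Distance = |w × v| / |v| = √1387 / √46 ≈ 5.49.

5.49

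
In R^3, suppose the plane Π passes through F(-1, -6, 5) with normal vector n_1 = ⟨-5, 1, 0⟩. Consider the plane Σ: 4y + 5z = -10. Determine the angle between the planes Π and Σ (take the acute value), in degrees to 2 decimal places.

Π: n_1·r = n_1·F gives -5x + y = -1.
cos θ = |n₁·n₂| / (|n₁||n₂|) = |4| / (√26 · √41).
θ = arccos(0.12251) ≈ 82.96°.

82.96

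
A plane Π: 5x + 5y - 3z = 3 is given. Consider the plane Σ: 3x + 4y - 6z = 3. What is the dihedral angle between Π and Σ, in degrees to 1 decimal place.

cos θ = |n₁·n₂| / (|n₁||n₂|) = |53| / (√59 · √61).
θ = arccos(0.88346) ≈ 27.9°.

27.9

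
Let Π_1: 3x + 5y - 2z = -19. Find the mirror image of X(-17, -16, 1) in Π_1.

λ = (n·X − d)/|n|² = (-133 − (-19))/38 = -3.
Reflection = X − 2λn = (-17, -16, 1) − (-6)·(3, 5, -2) = (1, 14, -11).

(1, 14, -11)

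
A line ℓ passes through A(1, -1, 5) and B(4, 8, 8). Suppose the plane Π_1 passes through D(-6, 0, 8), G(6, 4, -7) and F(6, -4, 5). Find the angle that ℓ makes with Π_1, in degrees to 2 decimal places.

A direction vector for ℓ is B − A = (3, 9, 3).
DG = (12, 4, -15), DF = (12, -4, -3); a normal to Π_1 is DG × DF = (-72, -144, -96).
Using D: Π_1 has equation -72x - 144y - 96z = -336.
sin θ = |n·v| / (|n||v|) = |-1800| / (√35136 · √99) = 0.96511.
θ ≈ 74.82°.

74.82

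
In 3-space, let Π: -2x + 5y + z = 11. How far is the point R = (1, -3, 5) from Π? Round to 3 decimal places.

4.199

n·R − d = (-2)·(1) + (5)·(-3) + (1)·(5) − 11 = -23; |n| = √30.
Distance = |-23| / √30 = 23/√30 ≈ 4.199.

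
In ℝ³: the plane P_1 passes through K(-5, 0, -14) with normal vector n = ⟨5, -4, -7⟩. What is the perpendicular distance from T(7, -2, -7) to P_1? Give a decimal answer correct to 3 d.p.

P_1: n·r = n·K gives 5x - 4y - 7z = 73.
n·T − d = (5)·(7) + (-4)·(-2) + (-7)·(-7) − 73 = 19; |n| = √90.
Distance = |19| / √90 = 19/√90 ≈ 2.003.

2.003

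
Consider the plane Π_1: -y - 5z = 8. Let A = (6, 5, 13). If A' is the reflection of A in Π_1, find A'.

(6, -1, -17)

λ = (n·A − d)/|n|² = (-70 − 8)/26 = -3.
Reflection = A − 2λn = (6, 5, 13) − (-6)·(0, -1, -5) = (6, -1, -17).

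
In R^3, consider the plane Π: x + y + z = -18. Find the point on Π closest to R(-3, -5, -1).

(-6, -8, -4)

Foot = R − λn with λ = (n·R − d)/|n|² = (-9 − (-18))/3 = 3.
Foot = (-3, -5, -1) − 3·(1, 1, 1) = (-6, -8, -4).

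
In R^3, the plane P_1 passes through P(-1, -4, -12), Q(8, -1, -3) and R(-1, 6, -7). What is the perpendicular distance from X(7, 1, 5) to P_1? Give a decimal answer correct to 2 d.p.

5.62

PQ = (9, 3, 9), PR = (0, 10, 5); a normal to P_1 is PQ × PR = (-75, -45, 90).
Using P: P_1 has equation -75x - 45y + 90z = -825.
n·X − d = (-75)·(7) + (-45)·(1) + (90)·(5) − (-825) = 705; |n| = √15750.
Distance = |705| / √15750 = 705/√15750 ≈ 5.62.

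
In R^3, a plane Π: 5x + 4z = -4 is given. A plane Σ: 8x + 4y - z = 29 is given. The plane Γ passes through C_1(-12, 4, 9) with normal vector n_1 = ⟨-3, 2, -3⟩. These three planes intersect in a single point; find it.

Γ: n_1·r = n_1·C_1 gives -3x + 2y - 3z = 17.
Solving the 3×3 linear system 5x + 4z = -4, 8x + 4y - z = 29, -3x + 2y - 3z = 17 (e.g. by elimination or Cramer's rule, determinant = 62) gives (0, 7, -1).

(0, 7, -1)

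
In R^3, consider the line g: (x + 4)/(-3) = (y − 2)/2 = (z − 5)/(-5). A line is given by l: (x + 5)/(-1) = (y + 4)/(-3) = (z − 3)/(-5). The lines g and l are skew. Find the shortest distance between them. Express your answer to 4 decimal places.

2.1660

g has direction (-3, 2, -5) through (-4, 2, 5).
l has direction (-1, -3, -5) through (-5, -4, 3).
Common perpendicular direction n = (-3, 2, -5) × (-1, -3, -5) = (-25, -10, 11).
With w = (-5, -4, 3) − (-4, 2, 5) = (-1, -6, -2), w · n = 63.
Distance = |w · n| / |n| = |63| / √846 ≈ 2.1660.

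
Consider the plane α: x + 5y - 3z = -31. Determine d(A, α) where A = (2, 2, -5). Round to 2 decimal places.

9.80

n·A − d = (1)·(2) + (5)·(2) + (-3)·(-5) − (-31) = 58; |n| = √35.
Distance = |58| / √35 = 58/√35 ≈ 9.80.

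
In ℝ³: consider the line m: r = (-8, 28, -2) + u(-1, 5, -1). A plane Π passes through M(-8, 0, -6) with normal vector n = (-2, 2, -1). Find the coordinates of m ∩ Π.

(-4, 8, 2)

Π: n·r = n·M gives -2x + 2y - z = 22.
Substitute r = (-8, 28, -2) + t(-1, 5, -1) into the plane: 74 + 13t = 22, so t = -4.
Intersection: (-8, 28, -2) + (-4)·(-1, 5, -1) = (-4, 8, 2).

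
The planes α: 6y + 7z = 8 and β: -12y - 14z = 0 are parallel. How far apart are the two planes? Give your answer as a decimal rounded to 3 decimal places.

0.868

Rescale β by 1/(-2): 6y + 7z = 0. Then distance = |8 − 0| / √85 ≈ 0.868.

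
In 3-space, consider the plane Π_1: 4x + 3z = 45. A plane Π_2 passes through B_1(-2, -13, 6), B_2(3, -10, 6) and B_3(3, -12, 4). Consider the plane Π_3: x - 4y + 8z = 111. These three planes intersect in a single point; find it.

B_1B_2 = (5, 3, 0), B_1B_3 = (5, 1, -2); a normal to Π_2 is B_1B_2 × B_1B_3 = (-6, 10, -10).
Using B_1: Π_2 has equation -6x + 10y - 10z = -178.
Solving the 3×3 linear system 4x + 3z = 45, -6x + 10y - 10z = -178, x - 4y + 8z = 111 (e.g. by elimination or Cramer's rule, determinant = 202) gives (3, -5, 11).

(3, -5, 11)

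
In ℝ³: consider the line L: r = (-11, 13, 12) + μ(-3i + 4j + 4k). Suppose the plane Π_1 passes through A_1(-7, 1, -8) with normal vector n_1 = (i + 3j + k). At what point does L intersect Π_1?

(1, -3, -4)

Π_1: n_1·r = n_1·A_1 gives x + 3y + z = -12.
Substitute r = (-11, 13, 12) + t(-3, 4, 4) into the plane: 40 + 13t = -12, so t = -4.
Intersection: (-11, 13, 12) + (-4)·(-3, 4, 4) = (1, -3, -4).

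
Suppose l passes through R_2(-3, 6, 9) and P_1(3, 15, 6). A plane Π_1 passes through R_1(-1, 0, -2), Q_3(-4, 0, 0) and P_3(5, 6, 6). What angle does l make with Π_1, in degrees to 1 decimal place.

40.5

A direction vector for l is P_1 − R_2 = (6, 9, -3).
R_1Q_3 = (-3, 0, 2), R_1P_3 = (6, 6, 8); a normal to Π_1 is R_1Q_3 × R_1P_3 = (-12, 36, -18).
Using R_1: Π_1 has equation -12x + 36y - 18z = 48.
sin θ = |n·v| / (|n||v|) = |306| / (√1764 · √126) = 0.64906.
θ ≈ 40.5°.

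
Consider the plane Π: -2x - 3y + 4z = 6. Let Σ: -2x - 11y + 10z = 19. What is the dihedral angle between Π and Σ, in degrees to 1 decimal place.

17.6

cos θ = |n₁·n₂| / (|n₁||n₂|) = |77| / (√29 · √225).
θ = arccos(0.95324) ≈ 17.6°.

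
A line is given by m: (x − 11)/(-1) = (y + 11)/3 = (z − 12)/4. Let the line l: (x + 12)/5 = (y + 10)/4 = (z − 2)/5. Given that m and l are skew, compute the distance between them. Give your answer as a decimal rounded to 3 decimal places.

m has direction (-1, 3, 4) through (11, -11, 12).
l has direction (5, 4, 5) through (-12, -10, 2).
Common perpendicular direction n = (-1, 3, 4) × (5, 4, 5) = (-1, 25, -19).
With w = (-12, -10, 2) − (11, -11, 12) = (-23, 1, -10), w · n = 238.
Distance = |w · n| / |n| = |238| / √987 ≈ 7.576.

7.576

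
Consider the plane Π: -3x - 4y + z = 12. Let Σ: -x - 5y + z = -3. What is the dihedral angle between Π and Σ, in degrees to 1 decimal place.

cos θ = |n₁·n₂| / (|n₁||n₂|) = |24| / (√26 · √27).
θ = arccos(0.90582) ≈ 25.1°.

25.1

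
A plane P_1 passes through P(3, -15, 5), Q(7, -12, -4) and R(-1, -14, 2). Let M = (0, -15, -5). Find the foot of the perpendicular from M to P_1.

PQ = (4, 3, -9), PR = (-4, 1, -3); a normal to P_1 is PQ × PR = (0, 48, 16).
Using P: P_1 has equation 48y + 16z = -640.
Foot = M − λn with λ = (n·M − d)/|n|² = (-800 − (-640))/2560 = -1/16.
Foot = (0, -15, -5) − (-1/16)·(0, 48, 16) = (0, -12, -4).

(0, -12, -4)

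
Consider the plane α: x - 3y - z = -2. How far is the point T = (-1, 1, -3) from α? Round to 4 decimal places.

0.3015

n·T − d = (1)·(-1) + (-3)·(1) + (-1)·(-3) − (-2) = 1; |n| = √11.
Distance = |1| / √11 = 1/√11 ≈ 0.3015.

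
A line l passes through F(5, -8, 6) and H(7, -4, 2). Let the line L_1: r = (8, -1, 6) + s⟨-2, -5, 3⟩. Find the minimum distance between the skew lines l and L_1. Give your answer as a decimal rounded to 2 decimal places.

1.18

A direction vector for l is H − F = (2, 4, -4).
Common perpendicular direction n = (2, 4, -4) × (-2, -5, 3) = (-8, 2, -2).
With w = (8, -1, 6) − (5, -8, 6) = (3, 7, 0), w · n = -10.
Distance = |w · n| / |n| = |-10| / √72 ≈ 1.18.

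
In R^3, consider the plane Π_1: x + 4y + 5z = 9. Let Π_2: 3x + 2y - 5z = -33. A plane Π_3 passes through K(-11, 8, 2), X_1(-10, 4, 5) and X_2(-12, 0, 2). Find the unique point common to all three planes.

KX_1 = (1, -4, 3), KX_2 = (-1, -8, 0); a normal to Π_3 is KX_1 × KX_2 = (24, -3, -12).
Using K: Π_3 has equation 24x - 3y - 12z = -312.
Solving the 3×3 linear system x + 4y + 5z = 9, 3x + 2y - 5z = -33, 24x - 3y - 12z = -312 (e.g. by elimination or Cramer's rule, determinant = -660) gives (-12, 4, 1).

(-12, 4, 1)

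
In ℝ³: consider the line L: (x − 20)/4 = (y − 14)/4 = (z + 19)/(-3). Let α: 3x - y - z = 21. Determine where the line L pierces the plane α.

L has direction (4, 4, -3) through (20, 14, -19).
Substitute r = (20, 14, -19) + t(4, 4, -3) into the plane: 65 + 11t = 21, so t = -4.
Intersection: (20, 14, -19) + (-4)·(4, 4, -3) = (4, -2, -7).

(4, -2, -7)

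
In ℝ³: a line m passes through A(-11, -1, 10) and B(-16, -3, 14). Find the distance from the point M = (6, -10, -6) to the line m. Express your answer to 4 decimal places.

A direction vector for m is B − A = (-5, -2, 4).
Taking (-11, -1, 10) on m with direction v = (-5, -2, 4): w = M − (-11, -1, 10) = (17, -9, -16), and w × v = (-68, 12, -79).
Distance = |w × v| / |v| = √11009 / √45 ≈ 15.6411.

15.6411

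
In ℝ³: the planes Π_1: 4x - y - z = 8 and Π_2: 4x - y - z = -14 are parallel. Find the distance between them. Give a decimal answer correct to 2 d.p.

Same normal n = (4, -1, -1) with |n| = √18; distance = |8 − (-14)| / |n| = 22/√18 ≈ 5.19.

5.19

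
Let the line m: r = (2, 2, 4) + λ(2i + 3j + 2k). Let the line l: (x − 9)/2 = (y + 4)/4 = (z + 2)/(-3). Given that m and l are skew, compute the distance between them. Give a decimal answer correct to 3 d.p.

l has direction (2, 4, -3) through (9, -4, -2).
Common perpendicular direction n = (2, 3, 2) × (2, 4, -3) = (-17, 10, 2).
With w = (9, -4, -2) − (2, 2, 4) = (7, -6, -6), w · n = -191.
Distance = |w · n| / |n| = |-191| / √393 ≈ 9.635.

9.635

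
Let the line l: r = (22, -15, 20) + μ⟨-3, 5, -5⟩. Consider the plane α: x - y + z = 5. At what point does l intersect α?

(10, 5, 0)

Substitute r = (22, -15, 20) + t(-3, 5, -5) into the plane: 57 + (-13)t = 5, so t = 4.
Intersection: (22, -15, 20) + 4·(-3, 5, -5) = (10, 5, 0).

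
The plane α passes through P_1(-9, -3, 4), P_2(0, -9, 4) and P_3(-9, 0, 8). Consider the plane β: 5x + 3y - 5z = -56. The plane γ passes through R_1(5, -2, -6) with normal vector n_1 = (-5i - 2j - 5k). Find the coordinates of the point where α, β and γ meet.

(-3, -7, 4)

P_1P_2 = (9, -6, 0), P_1P_3 = (0, 3, 4); a normal to α is P_1P_2 × P_1P_3 = (-24, -36, 27).
Using P_1: α has equation -24x - 36y + 27z = 432.
γ: n_1·r = n_1·R_1 gives -5x - 2y - 5z = 9.
Solving the 3×3 linear system -24x - 36y + 27z = 432, 5x + 3y - 5z = -56, -5x - 2y - 5z = 9 (e.g. by elimination or Cramer's rule, determinant = -1065) gives (-3, -7, 4).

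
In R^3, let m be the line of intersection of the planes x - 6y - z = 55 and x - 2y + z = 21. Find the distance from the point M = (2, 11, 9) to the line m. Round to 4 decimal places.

21.5230

Direction of m: (1, -6, -1) × (1, -2, 1) = (-8, -2, 4).
A point on m: solving the two plane equations with x = -2 gives (-2, -10, 3).
Taking (-2, -10, 3) on m with direction v = (-8, -2, 4): w = M − (-2, -10, 3) = (4, 21, 6), and w × v = (96, -64, 160).
Distance = |w × v| / |v| = √38912 / √84 ≈ 21.5230.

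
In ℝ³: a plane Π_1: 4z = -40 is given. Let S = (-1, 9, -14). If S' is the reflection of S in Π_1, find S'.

(-1, 9, -6)

λ = (n·S − d)/|n|² = (-56 − (-40))/16 = -1.
Reflection = S − 2λn = (-1, 9, -14) − (-2)·(0, 0, 4) = (-1, 9, -6).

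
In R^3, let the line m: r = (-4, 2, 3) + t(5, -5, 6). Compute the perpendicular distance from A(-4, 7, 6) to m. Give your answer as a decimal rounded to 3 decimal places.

Taking (-4, 2, 3) on m with direction v = (5, -5, 6): w = A − (-4, 2, 3) = (0, 5, 3), and w × v = (45, 15, -25).
Distance = |w × v| / |v| = √2875 / √86 ≈ 5.782.

5.782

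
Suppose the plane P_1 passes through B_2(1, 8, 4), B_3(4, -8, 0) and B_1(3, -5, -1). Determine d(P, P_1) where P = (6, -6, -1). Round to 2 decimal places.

2.59

B_2B_3 = (3, -16, -4), B_2B_1 = (2, -13, -5); a normal to P_1 is B_2B_3 × B_2B_1 = (28, 7, -7).
Using B_2: P_1 has equation 28x + 7y - 7z = 56.
n·P − d = (28)·(6) + (7)·(-6) + (-7)·(-1) − 56 = 77; |n| = √882.
Distance = |77| / √882 = 77/√882 ≈ 2.59.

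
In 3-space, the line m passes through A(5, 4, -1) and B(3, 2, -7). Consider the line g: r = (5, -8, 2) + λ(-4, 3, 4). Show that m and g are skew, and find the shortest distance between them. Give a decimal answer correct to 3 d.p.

11.725

A direction vector for m is B − A = (-2, -2, -6).
Common perpendicular direction n = (-2, -2, -6) × (-4, 3, 4) = (10, 32, -14).
With w = (5, -8, 2) − (5, 4, -1) = (0, -12, 3), w · n = -426.
Since n ≠ 0 the lines are not parallel, and w · n = -426 ≠ 0 so they do not intersect; hence they are skew.
Distance = |w · n| / |n| = |-426| / √1320 ≈ 11.725.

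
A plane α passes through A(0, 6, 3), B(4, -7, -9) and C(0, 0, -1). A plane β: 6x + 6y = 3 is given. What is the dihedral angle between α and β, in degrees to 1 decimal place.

85.4

AB = (4, -13, -12), AC = (0, -6, -4); a normal to α is AB × AC = (-20, 16, -24).
Using A: α has equation -20x + 16y - 24z = 24.
cos θ = |n₁·n₂| / (|n₁||n₂|) = |-24| / (√1232 · √72).
θ = arccos(0.08058) ≈ 85.4°.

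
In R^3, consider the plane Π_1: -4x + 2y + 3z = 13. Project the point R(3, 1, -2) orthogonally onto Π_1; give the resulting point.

(-1, 3, 1)

Foot = R − λn with λ = (n·R − d)/|n|² = (-16 − 13)/29 = -1.
Foot = (3, 1, -2) − (-1)·(-4, 2, 3) = (-1, 3, 1).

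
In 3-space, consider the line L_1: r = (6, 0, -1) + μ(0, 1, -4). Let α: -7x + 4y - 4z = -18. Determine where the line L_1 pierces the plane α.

(6, 1, -5)

Substitute r = (6, 0, -1) + t(0, 1, -4) into the plane: -38 + 20t = -18, so t = 1.
Intersection: (6, 0, -1) + 1·(0, 1, -4) = (6, 1, -5).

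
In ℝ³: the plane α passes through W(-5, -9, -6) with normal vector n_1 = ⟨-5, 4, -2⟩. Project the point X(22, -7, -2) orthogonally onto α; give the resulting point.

(7, 5, -8)

α: n_1·r = n_1·W gives -5x + 4y - 2z = 1.
Foot = X − λn with λ = (n·X − d)/|n|² = (-134 − 1)/45 = -3.
Foot = (22, -7, -2) − (-3)·(-5, 4, -2) = (7, 5, -8).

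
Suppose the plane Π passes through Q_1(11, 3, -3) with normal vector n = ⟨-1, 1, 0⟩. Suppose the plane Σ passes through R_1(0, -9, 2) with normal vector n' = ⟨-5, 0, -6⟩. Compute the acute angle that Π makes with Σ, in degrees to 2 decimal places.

Π: n·r = n·Q_1 gives -x + y = -8.
Σ: n'·r = n'·R_1 gives -5x - 6z = -12.
cos θ = |n₁·n₂| / (|n₁||n₂|) = |5| / (√2 · √61).
θ = arccos(0.45268) ≈ 63.08°.

63.08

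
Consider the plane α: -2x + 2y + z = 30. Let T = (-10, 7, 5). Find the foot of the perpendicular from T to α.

Foot = T − λn with λ = (n·T − d)/|n|² = (39 − 30)/9 = 1.
Foot = (-10, 7, 5) − 1·(-2, 2, 1) = (-8, 5, 4).

(-8, 5, 4)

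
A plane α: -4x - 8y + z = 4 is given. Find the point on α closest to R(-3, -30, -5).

(9, -6, -8)

Foot = R − λn with λ = (n·R − d)/|n|² = (247 − 4)/81 = 3.
Foot = (-3, -30, -5) − 3·(-4, -8, 1) = (9, -6, -8).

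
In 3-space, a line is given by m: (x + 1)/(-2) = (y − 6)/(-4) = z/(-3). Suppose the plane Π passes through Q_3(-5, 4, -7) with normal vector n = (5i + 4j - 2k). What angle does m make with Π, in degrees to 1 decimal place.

m has direction (-2, -4, -3) through (-1, 6, 0).
Π: n·r = n·Q_3 gives 5x + 4y - 2z = 5.
sin θ = |n·v| / (|n||v|) = |-20| / (√45 · √29) = 0.55364.
θ ≈ 33.6°.

33.6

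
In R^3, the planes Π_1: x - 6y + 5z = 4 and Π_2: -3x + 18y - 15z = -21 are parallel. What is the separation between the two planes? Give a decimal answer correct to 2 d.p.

0.38

Rescale Π_2 by 1/(-3): x - 6y + 5z = 7. Then distance = |4 − 7| / √62 ≈ 0.38.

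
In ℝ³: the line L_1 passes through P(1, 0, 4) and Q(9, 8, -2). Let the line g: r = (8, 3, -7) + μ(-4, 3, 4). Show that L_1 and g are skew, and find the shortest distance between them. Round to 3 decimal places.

A direction vector for L_1 is Q − P = (8, 8, -6).
Common perpendicular direction n = (8, 8, -6) × (-4, 3, 4) = (50, -8, 56).
With w = (8, 3, -7) − (1, 0, 4) = (7, 3, -11), w · n = -290.
Since n ≠ 0 the lines are not parallel, and w · n = -290 ≠ 0 so they do not intersect; hence they are skew.
Distance = |w · n| / |n| = |-290| / √5700 ≈ 3.841.

3.841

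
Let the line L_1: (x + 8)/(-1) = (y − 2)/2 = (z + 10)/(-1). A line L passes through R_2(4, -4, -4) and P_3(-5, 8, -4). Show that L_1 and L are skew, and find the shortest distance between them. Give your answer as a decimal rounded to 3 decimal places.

7.799

L_1 has direction (-1, 2, -1) through (-8, 2, -10).
A direction vector for L is P_3 − R_2 = (-9, 12, 0).
Common perpendicular direction n = (-1, 2, -1) × (-9, 12, 0) = (12, 9, 6).
With w = (4, -4, -4) − (-8, 2, -10) = (12, -6, 6), w · n = 126.
Since n ≠ 0 the lines are not parallel, and w · n = 126 ≠ 0 so they do not intersect; hence they are skew.
Distance = |w · n| / |n| = |126| / √261 ≈ 7.799.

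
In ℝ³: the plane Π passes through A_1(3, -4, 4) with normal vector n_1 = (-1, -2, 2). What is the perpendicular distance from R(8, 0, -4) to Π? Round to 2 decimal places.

9.67

Π: n_1·r = n_1·A_1 gives -x - 2y + 2z = 13.
n·R − d = (-1)·(8) + (-2)·(0) + (2)·(-4) − 13 = -29; |n| = √9.
Distance = |-29| / √9 = 29/√9 ≈ 9.67.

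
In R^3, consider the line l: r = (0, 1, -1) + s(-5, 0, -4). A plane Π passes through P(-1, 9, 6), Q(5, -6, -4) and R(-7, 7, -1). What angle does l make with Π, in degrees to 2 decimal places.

PQ = (6, -15, -10), PR = (-6, -2, -7); a normal to Π is PQ × PR = (85, 102, -102).
Using P: Π has equation 85x + 102y - 102z = 221.
sin θ = |n·v| / (|n||v|) = |-17| / (√28033 · √41) = 0.01586.
θ ≈ 0.91°.

0.91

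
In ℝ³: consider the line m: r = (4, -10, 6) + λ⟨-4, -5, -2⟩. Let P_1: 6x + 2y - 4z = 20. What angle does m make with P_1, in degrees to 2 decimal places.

31.19

sin θ = |n·v| / (|n||v|) = |-26| / (√56 · √45) = 0.51793.
θ ≈ 31.19°.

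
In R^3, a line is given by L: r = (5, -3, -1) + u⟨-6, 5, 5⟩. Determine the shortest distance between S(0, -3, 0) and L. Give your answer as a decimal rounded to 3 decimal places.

3.429

Taking (5, -3, -1) on L with direction v = (-6, 5, 5): w = S − (5, -3, -1) = (-5, 0, 1), and w × v = (-5, 19, -25).
Distance = |w × v| / |v| = √1011 / √86 ≈ 3.429.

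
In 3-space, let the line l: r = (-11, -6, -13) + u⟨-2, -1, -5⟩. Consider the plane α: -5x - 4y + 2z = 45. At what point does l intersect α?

(-7, -4, -3)

Substitute r = (-11, -6, -13) + t(-2, -1, -5) into the plane: 53 + 4t = 45, so t = -2.
Intersection: (-11, -6, -13) + (-2)·(-2, -1, -5) = (-7, -4, -3).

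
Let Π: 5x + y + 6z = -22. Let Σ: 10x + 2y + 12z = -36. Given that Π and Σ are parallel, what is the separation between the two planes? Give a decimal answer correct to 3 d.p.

0.508

Rescale Σ by 1/2: 5x + y + 6z = -18. Then distance = |-22 − (-18)| / √62 ≈ 0.508.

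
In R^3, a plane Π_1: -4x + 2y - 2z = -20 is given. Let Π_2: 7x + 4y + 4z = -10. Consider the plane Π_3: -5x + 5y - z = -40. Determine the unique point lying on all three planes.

Solving the 3×3 linear system -4x + 2y - 2z = -20, 7x + 4y + 4z = -10, -5x + 5y - z = -40 (e.g. by elimination or Cramer's rule, determinant = -40) gives (2, -6, 0).

(2, -6, 0)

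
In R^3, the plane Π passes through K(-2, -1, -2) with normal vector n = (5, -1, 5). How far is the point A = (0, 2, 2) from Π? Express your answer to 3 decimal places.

Π: n·r = n·K gives 5x - y + 5z = -19.
n·A − d = (5)·(0) + (-1)·(2) + (5)·(2) − (-19) = 27; |n| = √51.
Distance = |27| / √51 = 27/√51 ≈ 3.781.

3.781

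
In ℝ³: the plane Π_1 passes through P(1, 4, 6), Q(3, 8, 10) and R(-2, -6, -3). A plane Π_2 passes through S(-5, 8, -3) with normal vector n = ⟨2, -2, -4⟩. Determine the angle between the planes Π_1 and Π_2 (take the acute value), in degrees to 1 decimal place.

57.9

PQ = (2, 4, 4), PR = (-3, -10, -9); a normal to Π_1 is PQ × PR = (4, 6, -8).
Using P: Π_1 has equation 4x + 6y - 8z = -20.
Π_2: n·r = n·S gives 2x - 2y - 4z = -14.
cos θ = |n₁·n₂| / (|n₁||n₂|) = |28| / (√116 · √24).
θ = arccos(0.53067) ≈ 57.9°.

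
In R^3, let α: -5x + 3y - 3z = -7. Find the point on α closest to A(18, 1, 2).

(8, 7, -4)

Foot = A − λn with λ = (n·A − d)/|n|² = (-93 − (-7))/43 = -2.
Foot = (18, 1, 2) − (-2)·(-5, 3, -3) = (8, 7, -4).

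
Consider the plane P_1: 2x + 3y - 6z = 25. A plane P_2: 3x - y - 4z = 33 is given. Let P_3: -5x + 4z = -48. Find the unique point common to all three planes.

(8, -1, -2)

Solving the 3×3 linear system 2x + 3y - 6z = 25, 3x - y - 4z = 33, -5x + 4z = -48 (e.g. by elimination or Cramer's rule, determinant = 46) gives (8, -1, -2).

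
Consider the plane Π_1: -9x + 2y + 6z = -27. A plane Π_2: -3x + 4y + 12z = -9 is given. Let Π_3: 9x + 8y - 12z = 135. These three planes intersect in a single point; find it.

Solving the 3×3 linear system -9x + 2y + 6z = -27, -3x + 4y + 12z = -9, 9x + 8y - 12z = 135 (e.g. by elimination or Cramer's rule, determinant = 1080) gives (3, 9, -3).

(3, 9, -3)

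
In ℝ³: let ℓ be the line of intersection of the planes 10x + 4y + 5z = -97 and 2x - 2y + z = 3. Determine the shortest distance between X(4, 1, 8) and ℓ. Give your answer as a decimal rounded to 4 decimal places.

15.7861

Direction of ℓ: (10, 4, 5) × (2, -2, 1) = (14, 0, -28).
A point on ℓ: solving the two plane equations with x = -5 gives (-5, -8, -3).
Taking (-5, -8, -3) on ℓ with direction v = (14, 0, -28): w = X − (-5, -8, -3) = (9, 9, 11), and w × v = (-252, 406, -126).
Distance = |w × v| / |v| = √244216 / √980 ≈ 15.7861.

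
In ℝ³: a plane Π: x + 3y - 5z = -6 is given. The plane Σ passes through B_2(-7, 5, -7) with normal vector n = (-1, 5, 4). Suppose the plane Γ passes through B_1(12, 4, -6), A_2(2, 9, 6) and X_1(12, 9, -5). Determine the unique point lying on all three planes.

Σ: n·r = n·B_2 gives -x + 5y + 4z = 4.
B_1A_2 = (-10, 5, 12), B_1X_1 = (0, 5, 1); a normal to Γ is B_1A_2 × B_1X_1 = (-55, 10, -50).
Using B_1: Γ has equation -55x + 10y - 50z = -320.
Solving the 3×3 linear system x + 3y - 5z = -6, -x + 5y + 4z = 4, -55x + 10y - 50z = -320 (e.g. by elimination or Cramer's rule, determinant = -2425) gives (4, 0, 2).

(4, 0, 2)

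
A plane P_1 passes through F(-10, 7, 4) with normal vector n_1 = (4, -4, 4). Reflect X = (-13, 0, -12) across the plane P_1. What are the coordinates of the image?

(-5, -8, -4)

P_1: n_1·r = n_1·F gives 4x - 4y + 4z = -52.
λ = (n·X − d)/|n|² = (-100 − (-52))/48 = -1.
Reflection = X − 2λn = (-13, 0, -12) − (-2)·(4, -4, 4) = (-5, -8, -4).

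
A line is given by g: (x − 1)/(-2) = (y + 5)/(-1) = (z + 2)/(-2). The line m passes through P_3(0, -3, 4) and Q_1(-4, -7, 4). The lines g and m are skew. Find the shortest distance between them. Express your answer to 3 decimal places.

g has direction (-2, -1, -2) through (1, -5, -2).
A direction vector for m is Q_1 − P_3 = (-4, -4, 0).
Common perpendicular direction n = (-2, -1, -2) × (-4, -4, 0) = (-8, 8, 4).
With w = (0, -3, 4) − (1, -5, -2) = (-1, 2, 6), w · n = 48.
Distance = |w · n| / |n| = |48| / √144 ≈ 4.000.

4.000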